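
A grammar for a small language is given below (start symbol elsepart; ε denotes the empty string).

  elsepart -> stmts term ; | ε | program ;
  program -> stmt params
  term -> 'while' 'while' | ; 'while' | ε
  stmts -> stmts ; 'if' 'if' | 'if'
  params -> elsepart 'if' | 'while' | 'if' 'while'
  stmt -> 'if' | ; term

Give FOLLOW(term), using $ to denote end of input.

{ 'if', 'while', ; }

In elsepart -> stmts term ;: add FIRST(;) = { ; }.
In stmt -> ; term: term is at the end, add FOLLOW(stmt) = { 'if', 'while', ; }.
Union: FOLLOW(term) = { 'if', 'while', ; }.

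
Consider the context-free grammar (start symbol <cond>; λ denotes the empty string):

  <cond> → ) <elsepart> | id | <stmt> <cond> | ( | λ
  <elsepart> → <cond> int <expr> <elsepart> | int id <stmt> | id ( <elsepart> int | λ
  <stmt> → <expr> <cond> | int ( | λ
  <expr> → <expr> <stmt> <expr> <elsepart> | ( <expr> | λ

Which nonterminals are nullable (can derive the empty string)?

Directly nullable (have an λ-production): <cond>, <elsepart>, <stmt>, <expr>.

{ <cond>, <elsepart>, <expr>, <stmt> }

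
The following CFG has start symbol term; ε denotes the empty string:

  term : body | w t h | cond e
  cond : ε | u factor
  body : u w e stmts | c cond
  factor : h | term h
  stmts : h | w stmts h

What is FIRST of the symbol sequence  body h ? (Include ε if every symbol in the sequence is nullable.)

{ c, u }

Add FIRST(body) = { c, u }; body is not nullable, stop.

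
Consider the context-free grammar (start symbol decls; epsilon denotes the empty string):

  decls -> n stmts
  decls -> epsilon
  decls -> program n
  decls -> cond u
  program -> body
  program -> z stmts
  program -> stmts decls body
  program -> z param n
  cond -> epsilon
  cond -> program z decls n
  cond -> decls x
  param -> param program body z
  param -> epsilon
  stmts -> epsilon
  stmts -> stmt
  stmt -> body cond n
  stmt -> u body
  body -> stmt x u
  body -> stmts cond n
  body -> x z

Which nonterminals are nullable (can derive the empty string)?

Directly nullable (have an epsilon-production): decls, cond, param, stmts.
No other nonterminal has a production whose RHS symbols are all nullable.

{ cond, decls, param, stmts }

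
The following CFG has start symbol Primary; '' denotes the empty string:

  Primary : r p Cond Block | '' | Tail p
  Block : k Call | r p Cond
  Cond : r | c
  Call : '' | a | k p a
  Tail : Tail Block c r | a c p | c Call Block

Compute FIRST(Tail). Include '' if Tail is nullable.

From Tail : Tail Block c r: add FIRST(Tail) = { a, c }.
Tail : a c p contributes {a}.
Tail : c Call Block contributes {c}.
Union: FIRST(Tail) = { a, c }.

{ a, c }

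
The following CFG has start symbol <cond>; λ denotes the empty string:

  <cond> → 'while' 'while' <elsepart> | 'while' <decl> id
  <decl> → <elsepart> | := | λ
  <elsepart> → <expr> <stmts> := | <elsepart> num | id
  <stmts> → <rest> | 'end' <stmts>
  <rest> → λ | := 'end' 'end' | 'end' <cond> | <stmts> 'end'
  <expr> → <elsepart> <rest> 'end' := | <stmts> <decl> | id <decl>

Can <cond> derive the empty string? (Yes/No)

No

Nullable nonterminals: <decl>, <expr>, <rest>, <stmts>.
No production of <cond> has an RHS whose symbols are all nullable, so <cond> is not nullable.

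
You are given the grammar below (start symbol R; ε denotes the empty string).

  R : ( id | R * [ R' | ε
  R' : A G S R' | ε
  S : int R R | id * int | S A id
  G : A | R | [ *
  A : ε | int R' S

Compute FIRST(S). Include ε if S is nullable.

S : int R R contributes {int}.
S : id * int contributes {id}.
From S : S A id: add FIRST(S) = { id, int }.
Union: FIRST(S) = { id, int }.

{ id, int }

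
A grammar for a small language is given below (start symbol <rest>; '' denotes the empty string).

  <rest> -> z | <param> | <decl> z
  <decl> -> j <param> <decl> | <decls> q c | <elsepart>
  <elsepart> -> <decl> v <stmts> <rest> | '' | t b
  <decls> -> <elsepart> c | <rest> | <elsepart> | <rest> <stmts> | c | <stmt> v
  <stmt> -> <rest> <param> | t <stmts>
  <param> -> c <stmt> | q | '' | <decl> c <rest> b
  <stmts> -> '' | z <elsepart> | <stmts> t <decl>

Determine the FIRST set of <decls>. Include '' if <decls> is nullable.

{ c, j, q, t, v, z, '' }

From <decls> -> <elsepart> c: <elsepart> nullable, take FIRST(<elsepart>) ∪ {c} = { c, j, q, t, v, z }.
From <decls> -> <rest>: add FIRST(<rest>) = { c, j, q, t, v, z, '' } (including '' since <rest> is nullable).
From <decls> -> <elsepart>: add FIRST(<elsepart>) = { c, j, q, t, v, z, '' } (including '' since <elsepart> is nullable).
From <decls> -> <rest> <stmts>: <rest>, <stmts> nullable, take FIRST(<rest>) ∪ FIRST(<stmts>) = { c, j, q, t, v, z }; also '' since the whole RHS is nullable.
<decls> -> c contributes {c}.
From <decls> -> <stmt> v: <stmt> nullable, take FIRST(<stmt>) ∪ {v} = { c, j, q, t, v, z }.
Union: FIRST(<decls>) = { c, j, q, t, v, z, '' }.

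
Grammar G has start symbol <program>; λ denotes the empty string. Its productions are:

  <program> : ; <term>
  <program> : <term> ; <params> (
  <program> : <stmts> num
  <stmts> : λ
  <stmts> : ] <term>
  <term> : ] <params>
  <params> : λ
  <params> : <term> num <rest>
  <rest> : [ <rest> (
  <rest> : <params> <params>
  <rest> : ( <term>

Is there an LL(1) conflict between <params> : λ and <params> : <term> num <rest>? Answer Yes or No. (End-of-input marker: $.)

Yes

FIRST(λ) = { λ } and FIRST(<term> num <rest>) = { ] }.
The first alternative is nullable and FOLLOW(<params>) = { $, (, ;, ], num } shares ] with FIRST of the second — conflict.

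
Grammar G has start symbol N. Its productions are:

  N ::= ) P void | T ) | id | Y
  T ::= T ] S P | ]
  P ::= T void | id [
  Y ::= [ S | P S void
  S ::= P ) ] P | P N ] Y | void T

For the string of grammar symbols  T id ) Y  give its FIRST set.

Add FIRST(T) = { ] }; T is not nullable, stop.

{ ] }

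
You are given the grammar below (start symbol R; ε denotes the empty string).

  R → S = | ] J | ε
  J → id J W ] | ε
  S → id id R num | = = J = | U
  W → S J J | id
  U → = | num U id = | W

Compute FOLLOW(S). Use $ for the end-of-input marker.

In R → S =: add FIRST(=) = { = }.
In W → S J J: add FIRST(J J)\{ε} = { id }.
  Since J J is nullable, also add FOLLOW(W) = { =, ], id }.
Union: FOLLOW(S) = { =, ], id }.

{ =, ], id }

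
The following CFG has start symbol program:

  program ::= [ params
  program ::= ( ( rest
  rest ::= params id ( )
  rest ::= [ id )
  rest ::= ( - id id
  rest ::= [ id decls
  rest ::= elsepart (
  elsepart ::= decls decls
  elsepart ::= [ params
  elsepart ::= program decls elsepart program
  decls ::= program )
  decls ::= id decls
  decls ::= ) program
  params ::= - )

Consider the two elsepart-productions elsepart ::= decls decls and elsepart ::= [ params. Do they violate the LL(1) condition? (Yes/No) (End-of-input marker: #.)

Yes

FIRST(decls decls) = { (, ), [, id } and FIRST([ params) = { [ }.
Both contain [, so the two alternatives are not disjoint — LL(1) conflict.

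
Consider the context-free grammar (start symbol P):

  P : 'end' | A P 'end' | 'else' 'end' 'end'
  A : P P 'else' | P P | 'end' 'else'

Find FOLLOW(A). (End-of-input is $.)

{ 'else', 'end' }

In P : A P 'end': add FIRST(P 'end') = { 'else', 'end' }.
Union: FOLLOW(A) = { 'else', 'end' }.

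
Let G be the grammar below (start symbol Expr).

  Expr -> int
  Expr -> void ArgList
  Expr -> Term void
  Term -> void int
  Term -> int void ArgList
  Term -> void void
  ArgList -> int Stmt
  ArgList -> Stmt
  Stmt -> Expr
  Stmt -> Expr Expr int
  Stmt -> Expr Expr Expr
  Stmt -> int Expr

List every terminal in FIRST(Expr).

Expr -> int contributes {int}.
Expr -> void ArgList contributes {void}.
From Expr -> Term void: add FIRST(Term) = { int, void }.
Union: FIRST(Expr) = { int, void }.

{ int, void }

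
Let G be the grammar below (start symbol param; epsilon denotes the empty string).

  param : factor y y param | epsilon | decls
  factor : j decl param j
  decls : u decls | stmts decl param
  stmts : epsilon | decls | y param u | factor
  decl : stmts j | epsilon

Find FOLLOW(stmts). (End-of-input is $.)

{ $, j, u, y }

In decls : stmts decl param: add FIRST(decl param)\{epsilon} = { j, u, y }.
  Since decl param is nullable, also add FOLLOW(decls) = { $, j, u, y }.
In decl : stmts j: add FIRST(j) = { j }.
Union: FOLLOW(stmts) = { $, j, u, y }.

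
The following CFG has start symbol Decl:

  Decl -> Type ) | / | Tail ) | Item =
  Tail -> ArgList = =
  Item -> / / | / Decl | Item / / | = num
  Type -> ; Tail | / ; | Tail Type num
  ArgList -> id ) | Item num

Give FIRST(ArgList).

{ /, =, id }

ArgList -> id ) contributes {id}.
From ArgList -> Item num: add FIRST(Item) = { /, = }.
Union: FIRST(ArgList) = { /, =, id }.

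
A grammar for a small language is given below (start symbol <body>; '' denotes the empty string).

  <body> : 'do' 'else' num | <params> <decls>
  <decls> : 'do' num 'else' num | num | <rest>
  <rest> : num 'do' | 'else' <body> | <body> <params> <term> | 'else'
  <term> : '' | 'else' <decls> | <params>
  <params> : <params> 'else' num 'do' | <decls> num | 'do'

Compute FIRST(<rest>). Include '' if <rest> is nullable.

<rest> : num 'do' contributes {num}.
<rest> : 'else' <body> contributes {'else'}.
From <rest> : <body> <params> <term>: add FIRST(<body>) = { 'do', 'else', num }.
<rest> : 'else' contributes {'else'}.
Union: FIRST(<rest>) = { 'do', 'else', num }.

{ 'do', 'else', num }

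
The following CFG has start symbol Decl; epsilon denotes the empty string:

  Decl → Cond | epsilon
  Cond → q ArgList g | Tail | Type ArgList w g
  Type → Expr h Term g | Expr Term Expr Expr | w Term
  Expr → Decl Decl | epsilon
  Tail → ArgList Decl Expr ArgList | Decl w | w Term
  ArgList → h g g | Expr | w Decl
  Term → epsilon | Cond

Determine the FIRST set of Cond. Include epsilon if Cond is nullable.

Cond → q ArgList g contributes {q}.
From Cond → Tail: add FIRST(Tail) = { h, q, w, epsilon } (including epsilon since Tail is nullable).
From Cond → Type ArgList w g: Type, ArgList nullable, take FIRST(Type) ∪ FIRST(ArgList) ∪ {w} = { h, q, w }.
Union: FIRST(Cond) = { h, q, w, epsilon }.

{ h, q, w, epsilon }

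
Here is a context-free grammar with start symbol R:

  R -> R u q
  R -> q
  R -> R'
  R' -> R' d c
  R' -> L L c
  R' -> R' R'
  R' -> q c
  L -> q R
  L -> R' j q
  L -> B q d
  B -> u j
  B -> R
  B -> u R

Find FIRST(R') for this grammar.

{ q, u }

From R' -> R' d c: add FIRST(R') = { q, u }.
From R' -> L L c: add FIRST(L) = { q, u }.
From R' -> R' R': add FIRST(R') = { q, u }.
R' -> q c contributes {q}.
Union: FIRST(R') = { q, u }.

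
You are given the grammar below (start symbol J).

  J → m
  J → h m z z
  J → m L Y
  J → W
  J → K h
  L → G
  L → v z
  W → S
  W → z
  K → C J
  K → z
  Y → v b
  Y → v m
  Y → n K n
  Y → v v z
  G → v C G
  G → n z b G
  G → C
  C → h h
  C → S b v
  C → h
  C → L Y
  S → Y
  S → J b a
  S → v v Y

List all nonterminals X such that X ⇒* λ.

{ } (none)

No nonterminal has an empty production or an RHS whose symbols are all nullable.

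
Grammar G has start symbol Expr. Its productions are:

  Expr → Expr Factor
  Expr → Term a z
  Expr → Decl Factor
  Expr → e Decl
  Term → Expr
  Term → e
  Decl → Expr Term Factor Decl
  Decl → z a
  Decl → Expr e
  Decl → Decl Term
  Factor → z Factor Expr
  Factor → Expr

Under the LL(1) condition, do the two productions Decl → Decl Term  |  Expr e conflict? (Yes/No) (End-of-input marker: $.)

FIRST(Decl Term) = { e, z } and FIRST(Expr e) = { e, z }.
Both contain e, so the two alternatives are not disjoint — LL(1) conflict.

Yes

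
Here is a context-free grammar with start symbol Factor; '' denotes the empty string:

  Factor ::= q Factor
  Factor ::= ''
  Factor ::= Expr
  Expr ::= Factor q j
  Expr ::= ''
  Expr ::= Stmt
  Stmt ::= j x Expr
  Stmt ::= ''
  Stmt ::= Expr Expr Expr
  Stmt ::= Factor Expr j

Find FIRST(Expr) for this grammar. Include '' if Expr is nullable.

{ j, q, '' }

From Expr ::= Factor q j: Factor nullable, take FIRST(Factor) ∪ {q} = { j, q }.
Expr ::= '' contributes ''.
From Expr ::= Stmt: add FIRST(Stmt) = { j, q, '' } (including '' since Stmt is nullable).
Union: FIRST(Expr) = { j, q, '' }.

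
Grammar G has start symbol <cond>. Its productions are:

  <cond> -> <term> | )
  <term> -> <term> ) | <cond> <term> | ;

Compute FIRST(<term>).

From <term> -> <term> ): add FIRST(<term>) = { ), ; }.
From <term> -> <cond> <term>: add FIRST(<cond>) = { ), ; }.
<term> -> ; contributes {;}.
Union: FIRST(<term>) = { ), ; }.

{ ), ; }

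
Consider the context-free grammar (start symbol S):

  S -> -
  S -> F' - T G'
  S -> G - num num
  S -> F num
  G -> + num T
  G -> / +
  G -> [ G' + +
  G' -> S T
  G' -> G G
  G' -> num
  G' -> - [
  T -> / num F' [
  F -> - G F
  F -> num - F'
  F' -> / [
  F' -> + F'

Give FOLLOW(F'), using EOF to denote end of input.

{ -, [, num }

In S -> F' - T G': add FIRST(- T G') = { - }.
In T -> / num F' [: add FIRST([) = { [ }.
In F -> num - F': F' is at the end, add FOLLOW(F) = { num }.
In F' -> + F': F' is at the end, add FOLLOW(F') = { -, [, num }.
Union: FOLLOW(F') = { -, [, num }.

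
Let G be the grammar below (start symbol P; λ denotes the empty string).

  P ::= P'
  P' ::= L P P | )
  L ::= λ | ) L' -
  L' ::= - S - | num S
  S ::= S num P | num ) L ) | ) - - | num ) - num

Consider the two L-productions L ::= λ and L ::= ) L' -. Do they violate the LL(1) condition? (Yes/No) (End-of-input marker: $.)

Yes

FIRST(λ) = { λ } and FIRST() L' -) = { ) }.
The first alternative is nullable and FOLLOW(L) = { ) } shares ) with FIRST of the second — conflict.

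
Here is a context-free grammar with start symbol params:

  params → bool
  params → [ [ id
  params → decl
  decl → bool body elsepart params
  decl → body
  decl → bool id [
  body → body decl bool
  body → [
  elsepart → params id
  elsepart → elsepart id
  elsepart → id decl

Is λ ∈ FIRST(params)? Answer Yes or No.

No nonterminal in this grammar is nullable.
No production of params has an RHS whose symbols are all nullable, so params is not nullable.

No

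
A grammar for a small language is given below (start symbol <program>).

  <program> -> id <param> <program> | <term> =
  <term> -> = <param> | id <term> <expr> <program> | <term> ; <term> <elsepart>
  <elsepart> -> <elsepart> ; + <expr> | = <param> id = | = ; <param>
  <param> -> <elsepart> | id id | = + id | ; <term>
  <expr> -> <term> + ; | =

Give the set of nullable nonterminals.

{ } (none)

No nonterminal has an empty production or an RHS whose symbols are all nullable.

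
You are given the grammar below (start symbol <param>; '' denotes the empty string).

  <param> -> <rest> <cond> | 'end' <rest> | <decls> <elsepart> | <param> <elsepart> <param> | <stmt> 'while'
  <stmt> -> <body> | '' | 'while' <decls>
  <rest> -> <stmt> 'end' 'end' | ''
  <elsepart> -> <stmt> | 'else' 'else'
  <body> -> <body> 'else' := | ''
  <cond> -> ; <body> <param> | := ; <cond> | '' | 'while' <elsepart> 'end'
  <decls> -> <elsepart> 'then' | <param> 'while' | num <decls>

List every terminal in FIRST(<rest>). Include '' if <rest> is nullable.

{ 'else', 'end', 'while', '' }

From <rest> -> <stmt> 'end' 'end': <stmt> nullable, take FIRST(<stmt>) ∪ {'end'} = { 'else', 'end', 'while' }.
<rest> -> '' contributes ''.
Union: FIRST(<rest>) = { 'else', 'end', 'while', '' }.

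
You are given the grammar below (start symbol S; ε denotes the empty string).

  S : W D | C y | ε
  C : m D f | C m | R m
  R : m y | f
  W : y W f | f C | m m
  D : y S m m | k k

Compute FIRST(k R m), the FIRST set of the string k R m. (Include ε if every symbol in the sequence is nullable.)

k is a terminal; add {k} and stop.

{ k }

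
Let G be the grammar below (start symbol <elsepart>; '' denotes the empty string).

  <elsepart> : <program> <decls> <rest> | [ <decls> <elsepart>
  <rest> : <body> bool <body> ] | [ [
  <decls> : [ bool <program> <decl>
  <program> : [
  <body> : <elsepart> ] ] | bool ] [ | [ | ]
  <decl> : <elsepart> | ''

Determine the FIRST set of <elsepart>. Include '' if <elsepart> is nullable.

From <elsepart> : <program> <decls> <rest>: add FIRST(<program>) = { [ }.
<elsepart> : [ <decls> <elsepart> contributes {[}.
Union: FIRST(<elsepart>) = { [ }.

{ [ }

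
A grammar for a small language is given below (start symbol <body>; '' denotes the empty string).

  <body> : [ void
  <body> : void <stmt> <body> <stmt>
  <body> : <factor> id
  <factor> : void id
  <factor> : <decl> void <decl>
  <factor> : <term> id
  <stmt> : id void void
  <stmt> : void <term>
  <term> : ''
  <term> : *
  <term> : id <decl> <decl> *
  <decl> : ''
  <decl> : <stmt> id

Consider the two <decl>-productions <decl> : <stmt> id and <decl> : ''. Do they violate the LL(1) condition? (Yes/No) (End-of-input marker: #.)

FIRST(<stmt> id) = { id, void } and FIRST('') = { '' }.
The second alternative is nullable and FOLLOW(<decl>) = { *, id, void } shares id with FIRST of the first — conflict.

Yes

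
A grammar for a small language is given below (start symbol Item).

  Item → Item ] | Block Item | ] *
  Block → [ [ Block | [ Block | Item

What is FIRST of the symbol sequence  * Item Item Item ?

* is a terminal; add {*} and stop.

{ * }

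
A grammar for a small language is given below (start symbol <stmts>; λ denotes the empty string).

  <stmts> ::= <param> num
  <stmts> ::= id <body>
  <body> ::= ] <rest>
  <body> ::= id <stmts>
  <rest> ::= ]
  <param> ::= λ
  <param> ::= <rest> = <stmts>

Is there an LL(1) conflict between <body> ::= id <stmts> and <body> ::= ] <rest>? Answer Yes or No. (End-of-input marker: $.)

No

FIRST(id <stmts>) = { id } and FIRST(] <rest>) = { ] }.
The FIRST sets are disjoint and neither alternative is nullable — no conflict.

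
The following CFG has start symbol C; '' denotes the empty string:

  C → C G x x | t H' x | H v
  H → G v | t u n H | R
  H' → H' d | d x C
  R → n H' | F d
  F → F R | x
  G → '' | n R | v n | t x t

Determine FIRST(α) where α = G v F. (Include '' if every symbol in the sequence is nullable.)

Add FIRST(G)\{''} = { n, t, v }; G is nullable, continue.
v is a terminal; add {v} and stop.

{ n, t, v }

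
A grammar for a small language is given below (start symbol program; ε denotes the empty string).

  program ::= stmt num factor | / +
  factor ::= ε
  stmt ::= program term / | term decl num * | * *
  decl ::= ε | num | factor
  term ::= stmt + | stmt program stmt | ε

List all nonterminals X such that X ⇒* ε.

Directly nullable (have an ε-production): factor, decl, term.
No other nonterminal has a production whose RHS symbols are all nullable.

{ decl, factor, term }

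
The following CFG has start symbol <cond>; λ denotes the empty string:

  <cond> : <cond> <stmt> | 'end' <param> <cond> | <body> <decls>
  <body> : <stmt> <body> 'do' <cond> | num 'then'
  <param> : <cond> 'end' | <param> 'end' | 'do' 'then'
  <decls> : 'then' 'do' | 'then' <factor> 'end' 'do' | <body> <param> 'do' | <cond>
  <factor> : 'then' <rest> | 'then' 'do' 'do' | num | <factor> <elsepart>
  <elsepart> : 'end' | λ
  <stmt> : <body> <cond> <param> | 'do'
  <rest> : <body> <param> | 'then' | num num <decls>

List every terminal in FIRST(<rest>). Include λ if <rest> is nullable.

From <rest> : <body> <param>: add FIRST(<body>) = { 'do', num }.
<rest> : 'then' contributes {'then'}.
<rest> : num num <decls> contributes {num}.
Union: FIRST(<rest>) = { 'do', 'then', num }.

{ 'do', 'then', num }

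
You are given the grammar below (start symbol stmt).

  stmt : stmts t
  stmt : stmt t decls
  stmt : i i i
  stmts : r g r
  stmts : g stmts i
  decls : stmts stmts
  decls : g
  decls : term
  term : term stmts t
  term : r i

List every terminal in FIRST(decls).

{ g, r }

From decls : stmts stmts: add FIRST(stmts) = { g, r }.
decls : g contributes {g}.
From decls : term: add FIRST(term) = { r }.
Union: FIRST(decls) = { g, r }.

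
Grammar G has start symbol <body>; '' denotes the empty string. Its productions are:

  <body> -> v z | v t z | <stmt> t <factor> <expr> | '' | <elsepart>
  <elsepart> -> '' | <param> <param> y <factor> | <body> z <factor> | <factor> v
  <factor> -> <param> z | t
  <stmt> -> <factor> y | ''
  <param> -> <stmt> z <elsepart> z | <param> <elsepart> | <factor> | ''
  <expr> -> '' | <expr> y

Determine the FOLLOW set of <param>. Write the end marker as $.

{ t, v, y, z }

In <elsepart> -> <param> <param> y <factor>: add FIRST(<param> y <factor>) = { t, v, y, z }.
In <elsepart> -> <param> <param> y <factor>: add FIRST(y <factor>) = { y }.
In <factor> -> <param> z: add FIRST(z) = { z }.
In <param> -> <param> <elsepart>: add FIRST(<elsepart>)\{''} = { t, v, y, z }.
  Since <elsepart> is nullable, also add FOLLOW(<param>) = { t, v, y, z }.
Union: FOLLOW(<param>) = { t, v, y, z }.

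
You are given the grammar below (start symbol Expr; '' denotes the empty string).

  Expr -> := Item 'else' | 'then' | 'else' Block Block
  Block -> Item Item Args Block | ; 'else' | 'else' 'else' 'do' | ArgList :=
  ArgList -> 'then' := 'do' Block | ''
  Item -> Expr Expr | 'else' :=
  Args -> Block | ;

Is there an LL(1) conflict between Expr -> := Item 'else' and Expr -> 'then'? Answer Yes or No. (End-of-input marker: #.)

FIRST(:= Item 'else') = { := } and FIRST('then') = { 'then' }.
The FIRST sets are disjoint and neither alternative is nullable — no conflict.

No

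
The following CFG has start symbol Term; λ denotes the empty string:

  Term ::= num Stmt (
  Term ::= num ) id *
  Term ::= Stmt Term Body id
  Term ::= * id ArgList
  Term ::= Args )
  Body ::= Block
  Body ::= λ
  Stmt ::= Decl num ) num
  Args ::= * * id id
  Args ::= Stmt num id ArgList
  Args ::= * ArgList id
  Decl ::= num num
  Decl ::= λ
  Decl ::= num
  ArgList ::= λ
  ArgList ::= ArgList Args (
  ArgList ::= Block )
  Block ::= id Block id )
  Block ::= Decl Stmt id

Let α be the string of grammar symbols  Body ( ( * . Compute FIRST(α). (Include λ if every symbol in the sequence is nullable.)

{ (, id, num }

Add FIRST(Body)\{λ} = { id, num }; Body is nullable, continue.
( is a terminal; add {(} and stop.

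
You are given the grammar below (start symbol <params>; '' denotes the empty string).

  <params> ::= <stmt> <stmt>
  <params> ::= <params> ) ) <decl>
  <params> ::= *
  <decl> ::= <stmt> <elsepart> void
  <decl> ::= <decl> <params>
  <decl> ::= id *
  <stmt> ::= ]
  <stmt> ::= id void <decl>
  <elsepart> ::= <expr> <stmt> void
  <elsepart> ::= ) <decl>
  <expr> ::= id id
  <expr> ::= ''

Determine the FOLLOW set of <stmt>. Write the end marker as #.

{ #, ), *, ], id, void }

In <params> ::= <stmt> <stmt>: add FIRST(<stmt>) = { ], id }.
In <params> ::= <stmt> <stmt>: <stmt> is at the end, add FOLLOW(<params>) = { #, ), *, ], id, void }.
In <decl> ::= <stmt> <elsepart> void: add FIRST(<elsepart> void) = { ), ], id }.
In <elsepart> ::= <expr> <stmt> void: add FIRST(void) = { void }.
Union: FOLLOW(<stmt>) = { #, ), *, ], id, void }.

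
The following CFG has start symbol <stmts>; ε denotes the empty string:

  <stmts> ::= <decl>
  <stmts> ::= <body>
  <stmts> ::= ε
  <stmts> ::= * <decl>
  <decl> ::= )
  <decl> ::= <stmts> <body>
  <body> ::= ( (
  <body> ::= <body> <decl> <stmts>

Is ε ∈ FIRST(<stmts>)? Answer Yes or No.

<stmts> has an ε-production, so <stmts> ⇒ ε.

Yes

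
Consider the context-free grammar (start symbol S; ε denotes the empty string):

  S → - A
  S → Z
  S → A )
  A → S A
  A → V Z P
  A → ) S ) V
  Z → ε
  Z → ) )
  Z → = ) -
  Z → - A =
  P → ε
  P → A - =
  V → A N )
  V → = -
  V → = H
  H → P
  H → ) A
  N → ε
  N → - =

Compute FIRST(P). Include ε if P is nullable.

{ ), -, =, ε }

P → ε contributes ε.
From P → A - =: add FIRST(A) = { ), -, = }.
Union: FIRST(P) = { ), -, =, ε }.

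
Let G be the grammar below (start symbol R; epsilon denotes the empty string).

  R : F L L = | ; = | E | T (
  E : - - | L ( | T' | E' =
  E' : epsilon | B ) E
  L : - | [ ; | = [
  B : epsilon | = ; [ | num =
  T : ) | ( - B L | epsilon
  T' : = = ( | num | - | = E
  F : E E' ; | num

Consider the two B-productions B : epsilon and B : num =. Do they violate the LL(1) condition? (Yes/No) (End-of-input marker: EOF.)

No

FIRST(epsilon) = { epsilon } and FIRST(num =) = { num }.
The first is nullable but FOLLOW(B) = { ), -, =, [ } is disjoint from FIRST of the second.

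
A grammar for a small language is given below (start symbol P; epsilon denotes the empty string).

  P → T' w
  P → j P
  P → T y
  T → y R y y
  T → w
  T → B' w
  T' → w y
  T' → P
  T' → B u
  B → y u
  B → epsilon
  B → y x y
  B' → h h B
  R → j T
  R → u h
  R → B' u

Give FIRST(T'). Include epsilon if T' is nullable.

T' → w y contributes {w}.
From T' → P: add FIRST(P) = { h, j, u, w, y }.
From T' → B u: B nullable, take FIRST(B) ∪ {u} = { u, y }.
Union: FIRST(T') = { h, j, u, w, y }.

{ h, j, u, w, y }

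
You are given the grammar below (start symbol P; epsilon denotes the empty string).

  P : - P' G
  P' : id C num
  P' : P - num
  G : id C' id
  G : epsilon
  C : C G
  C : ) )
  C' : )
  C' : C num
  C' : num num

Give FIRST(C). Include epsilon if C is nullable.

{ ) }

From C : C G: add FIRST(C) = { ) }.
C : ) ) contributes {)}.
Union: FIRST(C) = { ) }.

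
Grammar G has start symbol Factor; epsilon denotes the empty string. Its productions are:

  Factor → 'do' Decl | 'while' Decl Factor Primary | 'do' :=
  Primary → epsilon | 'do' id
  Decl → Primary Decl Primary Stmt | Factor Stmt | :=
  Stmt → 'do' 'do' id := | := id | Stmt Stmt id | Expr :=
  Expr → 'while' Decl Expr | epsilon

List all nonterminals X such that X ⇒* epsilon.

{ Expr, Primary }

Directly nullable (have an epsilon-production): Primary, Expr.
No other nonterminal has a production whose RHS symbols are all nullable.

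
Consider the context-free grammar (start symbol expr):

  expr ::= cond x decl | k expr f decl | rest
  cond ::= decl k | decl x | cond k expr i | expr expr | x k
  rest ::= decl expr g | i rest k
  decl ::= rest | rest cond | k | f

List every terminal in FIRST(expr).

{ f, i, k, x }

From expr ::= cond x decl: add FIRST(cond) = { f, i, k, x }.
expr ::= k expr f decl contributes {k}.
From expr ::= rest: add FIRST(rest) = { f, i, k }.
Union: FIRST(expr) = { f, i, k, x }.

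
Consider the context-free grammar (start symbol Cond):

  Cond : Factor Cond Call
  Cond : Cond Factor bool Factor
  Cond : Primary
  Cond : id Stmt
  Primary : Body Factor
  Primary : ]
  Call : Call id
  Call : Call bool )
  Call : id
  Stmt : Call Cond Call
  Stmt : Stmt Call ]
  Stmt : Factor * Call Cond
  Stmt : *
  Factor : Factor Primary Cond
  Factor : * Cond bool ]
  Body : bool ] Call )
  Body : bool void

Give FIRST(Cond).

From Cond : Factor Cond Call: add FIRST(Factor) = { * }.
From Cond : Cond Factor bool Factor: add FIRST(Cond) = { *, ], bool, id }.
From Cond : Primary: add FIRST(Primary) = { ], bool }.
Cond : id Stmt contributes {id}.
Union: FIRST(Cond) = { *, ], bool, id }.

{ *, ], bool, id }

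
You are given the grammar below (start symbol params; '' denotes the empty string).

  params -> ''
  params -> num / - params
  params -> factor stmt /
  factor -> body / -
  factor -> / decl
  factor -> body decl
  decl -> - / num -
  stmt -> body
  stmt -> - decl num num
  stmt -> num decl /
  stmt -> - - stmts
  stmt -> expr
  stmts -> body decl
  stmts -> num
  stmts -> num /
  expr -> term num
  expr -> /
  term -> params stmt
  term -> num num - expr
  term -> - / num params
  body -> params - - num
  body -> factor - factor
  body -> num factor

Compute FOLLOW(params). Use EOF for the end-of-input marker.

{ EOF, -, /, num }

params is the start symbol, so EOF ∈ FOLLOW(params).
In params -> num / - params: params is at the end, add FOLLOW(params) = { EOF, -, /, num }.
In term -> params stmt: add FIRST(stmt) = { -, /, num }.
In term -> - / num params: params is at the end, add FOLLOW(term) = { num }.
In body -> params - - num: add FIRST(- - num) = { - }.
Union: FOLLOW(params) = { EOF, -, /, num }.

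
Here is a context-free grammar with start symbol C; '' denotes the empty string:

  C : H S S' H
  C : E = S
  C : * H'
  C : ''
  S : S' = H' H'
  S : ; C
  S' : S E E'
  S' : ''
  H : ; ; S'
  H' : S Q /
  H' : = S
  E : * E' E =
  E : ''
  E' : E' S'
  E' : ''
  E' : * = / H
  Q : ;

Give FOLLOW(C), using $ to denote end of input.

{ $, *, ;, = }

C is the start symbol, so $ ∈ FOLLOW(C).
In S : ; C: C is at the end, add FOLLOW(S) = { $, *, ;, = }.
Union: FOLLOW(C) = { $, *, ;, = }.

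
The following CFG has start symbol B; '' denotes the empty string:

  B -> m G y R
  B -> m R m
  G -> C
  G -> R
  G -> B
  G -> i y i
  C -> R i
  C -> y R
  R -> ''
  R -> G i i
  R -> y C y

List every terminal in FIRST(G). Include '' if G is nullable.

From G -> C: add FIRST(C) = { i, m, y }.
From G -> R: add FIRST(R) = { i, m, y, '' } (including '' since R is nullable).
From G -> B: add FIRST(B) = { m }.
G -> i y i contributes {i}.
Union: FIRST(G) = { i, m, y, '' }.

{ i, m, y, '' }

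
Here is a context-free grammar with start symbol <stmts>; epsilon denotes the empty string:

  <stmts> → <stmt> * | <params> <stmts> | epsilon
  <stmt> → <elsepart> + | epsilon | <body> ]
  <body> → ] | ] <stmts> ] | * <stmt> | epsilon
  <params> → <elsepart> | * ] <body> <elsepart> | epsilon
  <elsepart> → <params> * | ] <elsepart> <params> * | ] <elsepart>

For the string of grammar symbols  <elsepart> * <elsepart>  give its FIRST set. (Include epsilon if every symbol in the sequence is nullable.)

Add FIRST(<elsepart>) = { *, ] }; <elsepart> is not nullable, stop.

{ *, ] }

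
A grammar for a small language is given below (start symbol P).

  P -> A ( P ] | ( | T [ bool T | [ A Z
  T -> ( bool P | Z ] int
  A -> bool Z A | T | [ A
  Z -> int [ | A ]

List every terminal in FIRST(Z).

Z -> int [ contributes {int}.
From Z -> A ]: add FIRST(A) = { (, [, bool, int }.
Union: FIRST(Z) = { (, [, bool, int }.

{ (, [, bool, int }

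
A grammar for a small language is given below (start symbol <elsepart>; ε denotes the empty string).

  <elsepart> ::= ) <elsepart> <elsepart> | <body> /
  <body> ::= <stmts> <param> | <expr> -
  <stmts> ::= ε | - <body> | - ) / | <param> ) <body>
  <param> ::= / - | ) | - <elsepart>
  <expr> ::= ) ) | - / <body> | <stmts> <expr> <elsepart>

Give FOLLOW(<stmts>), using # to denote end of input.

In <body> ::= <stmts> <param>: add FIRST(<param>) = { ), -, / }.
In <expr> ::= <stmts> <expr> <elsepart>: add FIRST(<expr> <elsepart>) = { ), -, / }.
Union: FOLLOW(<stmts>) = { ), -, / }.

{ ), -, / }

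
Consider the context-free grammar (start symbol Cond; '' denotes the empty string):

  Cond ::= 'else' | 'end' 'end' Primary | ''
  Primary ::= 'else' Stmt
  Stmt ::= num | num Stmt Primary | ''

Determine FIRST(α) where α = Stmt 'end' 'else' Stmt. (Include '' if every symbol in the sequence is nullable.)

{ 'end', num }

Add FIRST(Stmt)\{''} = { num }; Stmt is nullable, continue.
'end' is a terminal; add {'end'} and stop.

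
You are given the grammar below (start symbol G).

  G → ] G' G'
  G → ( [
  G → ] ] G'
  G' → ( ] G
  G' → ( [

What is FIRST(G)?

G → ] G' G' contributes {]}.
G → ( [ contributes {(}.
G → ] ] G' contributes {]}.
Union: FIRST(G) = { (, ] }.

{ (, ] }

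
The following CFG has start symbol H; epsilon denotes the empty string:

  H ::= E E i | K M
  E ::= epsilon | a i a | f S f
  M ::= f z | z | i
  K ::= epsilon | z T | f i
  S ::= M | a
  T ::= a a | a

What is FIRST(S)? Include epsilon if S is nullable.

From S ::= M: add FIRST(M) = { f, i, z }.
S ::= a contributes {a}.
Union: FIRST(S) = { a, f, i, z }.

{ a, f, i, z }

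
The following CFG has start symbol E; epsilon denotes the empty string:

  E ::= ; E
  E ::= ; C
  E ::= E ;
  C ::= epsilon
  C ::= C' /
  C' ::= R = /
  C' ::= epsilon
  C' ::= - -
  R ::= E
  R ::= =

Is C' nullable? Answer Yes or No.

C' has an epsilon-production, so C' ⇒ epsilon.

Yes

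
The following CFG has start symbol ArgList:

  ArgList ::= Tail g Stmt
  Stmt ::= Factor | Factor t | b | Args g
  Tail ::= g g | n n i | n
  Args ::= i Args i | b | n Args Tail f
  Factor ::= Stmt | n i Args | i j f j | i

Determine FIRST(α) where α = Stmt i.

{ b, i, n }

Add FIRST(Stmt) = { b, i, n }; Stmt is not nullable, stop.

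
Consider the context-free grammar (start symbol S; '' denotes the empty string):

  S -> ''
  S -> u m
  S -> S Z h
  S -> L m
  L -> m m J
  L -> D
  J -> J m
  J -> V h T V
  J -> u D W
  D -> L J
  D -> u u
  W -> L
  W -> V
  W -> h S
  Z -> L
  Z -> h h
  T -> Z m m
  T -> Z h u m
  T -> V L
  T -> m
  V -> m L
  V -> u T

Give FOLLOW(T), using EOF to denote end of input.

{ h, m, u }

In J -> V h T V: add FIRST(V) = { m, u }.
In V -> u T: T is at the end, add FOLLOW(V) = { h, m, u }.
Union: FOLLOW(T) = { h, m, u }.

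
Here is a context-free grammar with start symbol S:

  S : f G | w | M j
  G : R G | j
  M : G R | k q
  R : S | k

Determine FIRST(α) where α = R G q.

Add FIRST(R) = { f, j, k, w }; R is not nullable, stop.

{ f, j, k, w }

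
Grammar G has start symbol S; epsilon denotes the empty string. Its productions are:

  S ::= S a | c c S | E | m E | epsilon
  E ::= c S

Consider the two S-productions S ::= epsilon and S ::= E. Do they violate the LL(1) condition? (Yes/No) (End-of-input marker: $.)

No

FIRST(epsilon) = { epsilon } and FIRST(E) = { c }.
The first is nullable but FOLLOW(S) = { $, a } is disjoint from FIRST of the second.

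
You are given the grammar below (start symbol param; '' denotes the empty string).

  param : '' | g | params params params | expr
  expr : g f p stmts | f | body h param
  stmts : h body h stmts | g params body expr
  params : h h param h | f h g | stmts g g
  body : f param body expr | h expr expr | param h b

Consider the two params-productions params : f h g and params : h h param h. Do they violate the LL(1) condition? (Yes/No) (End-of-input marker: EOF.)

FIRST(f h g) = { f } and FIRST(h h param h) = { h }.
The FIRST sets are disjoint and neither alternative is nullable — no conflict.

No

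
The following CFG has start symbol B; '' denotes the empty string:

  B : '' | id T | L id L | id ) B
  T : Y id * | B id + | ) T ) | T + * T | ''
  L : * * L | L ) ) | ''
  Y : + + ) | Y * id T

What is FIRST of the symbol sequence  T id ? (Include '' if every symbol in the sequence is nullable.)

{ ), *, +, id }

Add FIRST(T)\{''} = { ), *, +, id }; T is nullable, continue.
id is a terminal; add {id} and stop.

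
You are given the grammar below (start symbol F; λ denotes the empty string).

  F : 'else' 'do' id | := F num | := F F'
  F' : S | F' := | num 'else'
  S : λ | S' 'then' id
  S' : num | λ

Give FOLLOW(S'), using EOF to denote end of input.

{ 'then' }

In S : S' 'then' id: add FIRST('then' id) = { 'then' }.
Union: FOLLOW(S') = { 'then' }.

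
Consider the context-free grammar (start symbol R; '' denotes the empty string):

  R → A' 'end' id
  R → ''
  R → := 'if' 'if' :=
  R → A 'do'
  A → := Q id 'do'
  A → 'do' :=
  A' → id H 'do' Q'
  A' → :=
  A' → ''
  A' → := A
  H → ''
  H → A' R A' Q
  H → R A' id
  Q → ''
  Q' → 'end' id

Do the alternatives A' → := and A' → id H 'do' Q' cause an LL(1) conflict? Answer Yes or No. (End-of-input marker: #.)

No

FIRST(:=) = { := } and FIRST(id H 'do' Q') = { id }.
The FIRST sets are disjoint and neither alternative is nullable — no conflict.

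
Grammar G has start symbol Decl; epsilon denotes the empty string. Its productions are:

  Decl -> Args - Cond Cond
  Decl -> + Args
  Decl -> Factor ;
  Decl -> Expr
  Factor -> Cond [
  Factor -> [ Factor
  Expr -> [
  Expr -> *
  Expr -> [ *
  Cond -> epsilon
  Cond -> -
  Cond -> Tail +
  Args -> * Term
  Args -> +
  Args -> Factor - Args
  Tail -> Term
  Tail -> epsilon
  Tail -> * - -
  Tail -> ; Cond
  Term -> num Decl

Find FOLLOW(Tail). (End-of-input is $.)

In Cond -> Tail +: add FIRST(+) = { + }.
Union: FOLLOW(Tail) = { + }.

{ + }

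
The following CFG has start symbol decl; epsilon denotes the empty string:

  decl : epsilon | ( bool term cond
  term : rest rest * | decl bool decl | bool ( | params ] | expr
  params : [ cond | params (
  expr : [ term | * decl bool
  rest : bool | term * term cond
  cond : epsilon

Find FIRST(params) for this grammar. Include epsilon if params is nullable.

params : [ cond contributes {[}.
From params : params (: add FIRST(params) = { [ }.
Union: FIRST(params) = { [ }.

{ [ }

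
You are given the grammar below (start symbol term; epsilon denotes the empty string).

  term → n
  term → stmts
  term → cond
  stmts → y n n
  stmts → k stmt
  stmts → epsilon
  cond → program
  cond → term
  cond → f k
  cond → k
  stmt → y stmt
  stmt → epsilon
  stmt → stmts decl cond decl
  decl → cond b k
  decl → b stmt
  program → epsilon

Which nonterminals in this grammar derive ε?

Directly nullable (have an epsilon-production): stmts, stmt, program.
cond → program with every symbol nullable, so cond is nullable.
term → stmts with every symbol nullable, so term is nullable.
No other nonterminal has a production whose RHS symbols are all nullable.

{ cond, program, stmt, stmts, term }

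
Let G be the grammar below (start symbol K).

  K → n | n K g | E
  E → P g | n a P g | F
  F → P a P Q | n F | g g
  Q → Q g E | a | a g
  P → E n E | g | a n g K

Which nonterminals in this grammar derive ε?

{ } (none)

No nonterminal has an empty production or an RHS whose symbols are all nullable.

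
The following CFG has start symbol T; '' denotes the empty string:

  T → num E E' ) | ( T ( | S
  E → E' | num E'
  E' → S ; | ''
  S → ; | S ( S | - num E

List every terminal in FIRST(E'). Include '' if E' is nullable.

{ -, ;, '' }

From E' → S ;: add FIRST(S) = { -, ; }.
E' → '' contributes ''.
Union: FIRST(E') = { -, ;, '' }.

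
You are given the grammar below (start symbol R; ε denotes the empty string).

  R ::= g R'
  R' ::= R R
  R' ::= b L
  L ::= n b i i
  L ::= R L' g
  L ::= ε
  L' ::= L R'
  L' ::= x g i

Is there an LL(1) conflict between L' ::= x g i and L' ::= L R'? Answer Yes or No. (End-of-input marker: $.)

FIRST(x g i) = { x } and FIRST(L R') = { b, g, n }.
The FIRST sets are disjoint and neither alternative is nullable — no conflict.

No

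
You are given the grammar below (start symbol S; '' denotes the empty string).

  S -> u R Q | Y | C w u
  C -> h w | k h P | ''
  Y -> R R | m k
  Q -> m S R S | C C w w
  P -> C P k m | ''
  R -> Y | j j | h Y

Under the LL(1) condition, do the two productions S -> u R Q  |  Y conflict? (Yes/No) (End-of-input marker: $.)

No

FIRST(u R Q) = { u } and FIRST(Y) = { h, j, m }.
The FIRST sets are disjoint and neither alternative is nullable — no conflict.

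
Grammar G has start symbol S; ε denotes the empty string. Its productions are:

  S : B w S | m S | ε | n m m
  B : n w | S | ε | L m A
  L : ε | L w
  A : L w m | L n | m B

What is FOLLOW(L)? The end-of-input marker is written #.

{ m, n, w }

In B : L m A: add FIRST(m A) = { m }.
In L : L w: add FIRST(w) = { w }.
In A : L w m: add FIRST(w m) = { w }.
In A : L n: add FIRST(n) = { n }.
Union: FOLLOW(L) = { m, n, w }.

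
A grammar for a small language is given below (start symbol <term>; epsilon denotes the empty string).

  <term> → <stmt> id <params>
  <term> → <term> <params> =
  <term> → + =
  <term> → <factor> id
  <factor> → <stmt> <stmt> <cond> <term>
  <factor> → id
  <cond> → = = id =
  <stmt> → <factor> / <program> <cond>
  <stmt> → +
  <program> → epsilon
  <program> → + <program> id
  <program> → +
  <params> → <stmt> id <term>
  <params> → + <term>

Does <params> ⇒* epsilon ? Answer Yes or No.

Nullable nonterminals: <program>.
No production of <params> has an RHS whose symbols are all nullable, so <params> is not nullable.

No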